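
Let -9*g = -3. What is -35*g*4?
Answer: -140/3 ≈ -46.667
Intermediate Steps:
g = ⅓ (g = -⅑*(-3) = ⅓ ≈ 0.33333)
-35*g*4 = -35*⅓*4 = -35/3*4 = -140/3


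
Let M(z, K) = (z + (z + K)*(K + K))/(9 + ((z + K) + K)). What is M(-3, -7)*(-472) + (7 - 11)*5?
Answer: 8063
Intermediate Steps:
M(z, K) = (z + 2*K*(K + z))/(9 + z + 2*K) (M(z, K) = (z + (K + z)*(2*K))/(9 + ((K + z) + K)) = (z + 2*K*(K + z))/(9 + (z + 2*K)) = (z + 2*K*(K + z))/(9 + z + 2*K))
M(-3, -7)*(-472) + (7 - 11)*5 = ((-3 + 2*(-7)**2 + 2*(-7)*(-3))/(9 - 3 + 2*(-7)))*(-472) + (7 - 11)*5 = ((-3 + 2*49 + 42)/(9 - 3 - 14))*(-472) - 4*5 = ((-3 + 98 + 42)/(-8))*(-472) - 20 = -1/8*137*(-472) - 20 = -137/8*(-472) - 20 = 8083 - 20 = 8063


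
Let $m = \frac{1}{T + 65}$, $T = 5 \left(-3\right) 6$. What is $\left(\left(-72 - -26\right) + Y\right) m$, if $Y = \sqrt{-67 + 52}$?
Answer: $\frac{46}{25} - \frac{i \sqrt{15}}{25} \approx 1.84 - 0.15492 i$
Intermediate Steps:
$Y = i \sqrt{15}$ ($Y = \sqrt{-15} = i \sqrt{15} \approx 3.873 i$)
$T = -90$ ($T = \left(-15\right) 6 = -90$)
$m = - \frac{1}{25}$ ($m = \frac{1}{-90 + 65} = \frac{1}{-25} = - \frac{1}{25} \approx -0.04$)
$\left(\left(-72 - -26\right) + Y\right) m = \left(\left(-72 - -26\right) + i \sqrt{15}\right) \left(- \frac{1}{25}\right) = \left(\left(-72 + 26\right) + i \sqrt{15}\right) \left(- \frac{1}{25}\right) = \left(-46 + i \sqrt{15}\right) \left(- \frac{1}{25}\right) = \frac{46}{25} - \frac{i \sqrt{15}}{25}$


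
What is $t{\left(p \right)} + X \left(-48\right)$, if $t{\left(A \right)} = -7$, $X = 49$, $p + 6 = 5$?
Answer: $-2359$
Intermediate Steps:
$p = -1$ ($p = -6 + 5 = -1$)
$t{\left(p \right)} + X \left(-48\right) = -7 + 49 \left(-48\right) = -7 - 2352 = -2359$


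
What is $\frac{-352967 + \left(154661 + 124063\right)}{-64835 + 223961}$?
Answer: $- \frac{74243}{159126} \approx -0.46657$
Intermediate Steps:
$\frac{-352967 + \left(154661 + 124063\right)}{-64835 + 223961} = \frac{-352967 + 278724}{159126} = \left(-74243\right) \frac{1}{159126} = - \frac{74243}{159126}$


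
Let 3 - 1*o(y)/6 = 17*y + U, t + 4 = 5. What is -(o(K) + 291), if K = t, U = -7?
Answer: -249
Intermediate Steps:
t = 1 (t = -4 + 5 = 1)
K = 1
o(y) = 60 - 102*y (o(y) = 18 - 6*(17*y - 7) = 18 - 6*(-7 + 17*y) = 18 + (42 - 102*y) = 60 - 102*y)
-(o(K) + 291) = -((60 - 102*1) + 291) = -((60 - 102) + 291) = -(-42 + 291) = -1*249 = -249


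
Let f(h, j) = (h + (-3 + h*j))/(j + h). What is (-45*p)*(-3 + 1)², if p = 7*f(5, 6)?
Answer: -40320/11 ≈ -3665.5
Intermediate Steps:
f(h, j) = (-3 + h + h*j)/(h + j)
p = 224/11 (p = 7*((-3 + 5 + 5*6)/(5 + 6)) = 7*((-3 + 5 + 30)/11) = 7*((1/11)*32) = 7*(32/11) = 224/11 ≈ 20.364)
(-45*p)*(-3 + 1)² = (-45*224/11)*(-3 + 1)² = -10080/11*(-2)² = -10080/11*4 = -40320/11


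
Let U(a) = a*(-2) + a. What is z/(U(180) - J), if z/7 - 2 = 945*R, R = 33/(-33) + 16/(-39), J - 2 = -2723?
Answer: -17299/4719 ≈ -3.6658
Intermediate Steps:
J = -2721 (J = 2 - 2723 = -2721)
U(a) = -a (U(a) = -2*a + a = -a)
R = -55/39 (R = 33*(-1/33) + 16*(-1/39) = -1 - 16/39 = -55/39 ≈ -1.4103)
z = -121093/13 (z = 14 + 7*(945*(-55/39)) = 14 + 7*(-17325/13) = 14 - 121275/13 = -121093/13 ≈ -9314.8)
z/(U(180) - J) = -121093/(13*(-1*180 - 1*(-2721))) = -121093/(13*(-180 + 2721)) = -121093/13/2541 = -121093/13*1/2541 = -17299/4719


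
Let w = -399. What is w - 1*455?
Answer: -854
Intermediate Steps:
w - 1*455 = -399 - 1*455 = -399 - 455 = -854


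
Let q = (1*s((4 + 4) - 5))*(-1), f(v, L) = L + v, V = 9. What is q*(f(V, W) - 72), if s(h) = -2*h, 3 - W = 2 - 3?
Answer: -354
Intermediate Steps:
W = 4 (W = 3 - (2 - 3) = 3 - 1*(-1) = 3 + 1 = 4)
q = 6 (q = (1*(-2*((4 + 4) - 5)))*(-1) = (1*(-2*(8 - 5)))*(-1) = (1*(-2*3))*(-1) = (1*(-6))*(-1) = -6*(-1) = 6)
q*(f(V, W) - 72) = 6*((4 + 9) - 72) = 6*(13 - 72) = 6*(-59) = -354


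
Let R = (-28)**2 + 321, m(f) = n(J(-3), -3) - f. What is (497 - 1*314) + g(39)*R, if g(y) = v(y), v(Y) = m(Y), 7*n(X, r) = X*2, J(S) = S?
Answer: -307014/7 ≈ -43859.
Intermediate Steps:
n(X, r) = 2*X/7 (n(X, r) = (X*2)/7 = (2*X)/7 = 2*X/7)
m(f) = -6/7 - f (m(f) = (2/7)*(-3) - f = -6/7 - f)
v(Y) = -6/7 - Y
R = 1105 (R = 784 + 321 = 1105)
g(y) = -6/7 - y
(497 - 1*314) + g(39)*R = (497 - 1*314) + (-6/7 - 1*39)*1105 = (497 - 314) + (-6/7 - 39)*1105 = 183 - 279/7*1105 = 183 - 308295/7 = -307014/7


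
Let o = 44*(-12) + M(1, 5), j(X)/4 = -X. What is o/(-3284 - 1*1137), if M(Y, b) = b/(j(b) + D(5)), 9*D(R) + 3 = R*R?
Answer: 83469/698518 ≈ 0.11949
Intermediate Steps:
D(R) = -1/3 + R**2/9 (D(R) = -1/3 + (R*R)/9 = -1/3 + R**2/9)
j(X) = -4*X (j(X) = 4*(-X) = -4*X)
M(Y, b) = b/(22/9 - 4*b) (M(Y, b) = b/(-4*b + (-1/3 + (1/9)*5**2)) = b/(-4*b + (-1/3 + (1/9)*25)) = b/(-4*b + (-1/3 + 25/9)) = b/(-4*b + 22/9) = b/(22/9 - 4*b))
o = -83469/158 (o = 44*(-12) - 9*5/(-22 + 36*5) = -528 - 9*5/(-22 + 180) = -528 - 9*5/158 = -528 - 9*5*1/158 = -528 - 45/158 = -83469/158 ≈ -528.29)
o/(-3284 - 1*1137) = -83469/(158*(-3284 - 1*1137)) = -83469/(158*(-3284 - 1137)) = -83469/158/(-4421) = -83469/158*(-1/4421) = 83469/698518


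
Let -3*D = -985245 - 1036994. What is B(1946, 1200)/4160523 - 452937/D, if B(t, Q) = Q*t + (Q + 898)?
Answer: -926789247931/8413571870997 ≈ -0.11015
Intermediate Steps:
D = 2022239/3 (D = -(-985245 - 1036994)/3 = -1/3*(-2022239) = 2022239/3 ≈ 6.7408e+5)
B(t, Q) = 898 + Q + Q*t (B(t, Q) = Q*t + (898 + Q) = 898 + Q + Q*t)
B(1946, 1200)/4160523 - 452937/D = (898 + 1200 + 1200*1946)/4160523 - 452937/2022239/3 = (898 + 1200 + 2335200)*(1/4160523) - 452937*3/2022239 = 2337298*(1/4160523) - 1358811/2022239 = 2337298/4160523 - 1358811/2022239 = -926789247931/8413571870997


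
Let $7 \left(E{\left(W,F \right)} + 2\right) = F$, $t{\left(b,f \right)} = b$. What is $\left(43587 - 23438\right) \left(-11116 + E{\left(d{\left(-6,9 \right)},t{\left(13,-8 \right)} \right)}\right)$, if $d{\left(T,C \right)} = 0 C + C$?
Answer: $- \frac{1567854137}{7} \approx -2.2398 \cdot 10^{8}$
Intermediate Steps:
$d{\left(T,C \right)} = C$ ($d{\left(T,C \right)} = 0 + C = C$)
$E{\left(W,F \right)} = -2 + \frac{F}{7}$
$\left(43587 - 23438\right) \left(-11116 + E{\left(d{\left(-6,9 \right)},t{\left(13,-8 \right)} \right)}\right) = \left(43587 - 23438\right) \left(-11116 + \left(-2 + \frac{1}{7} \cdot 13\right)\right) = 20149 \left(-11116 + \left(-2 + \frac{13}{7}\right)\right) = 20149 \left(-11116 - \frac{1}{7}\right) = 20149 \left(- \frac{77813}{7}\right) = - \frac{1567854137}{7}$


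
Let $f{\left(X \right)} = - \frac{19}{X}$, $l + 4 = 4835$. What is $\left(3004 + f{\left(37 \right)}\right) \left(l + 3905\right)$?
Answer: $\frac{970822944}{37} \approx 2.6238 \cdot 10^{7}$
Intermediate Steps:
$l = 4831$ ($l = -4 + 4835 = 4831$)
$\left(3004 + f{\left(37 \right)}\right) \left(l + 3905\right) = \left(3004 - \frac{19}{37}\right) \left(4831 + 3905\right) = \left(3004 - \frac{19}{37}\right) 8736 = \frac{111129}{37} \cdot 8736 = \frac{970822944}{37}$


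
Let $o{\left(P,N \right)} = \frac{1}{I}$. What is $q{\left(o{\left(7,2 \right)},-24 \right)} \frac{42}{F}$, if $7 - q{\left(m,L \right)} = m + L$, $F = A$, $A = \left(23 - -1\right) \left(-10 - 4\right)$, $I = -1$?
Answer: $-4$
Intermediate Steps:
$A = -336$ ($A = \left(23 + 1\right) \left(-14\right) = 24 \left(-14\right) = -336$)
$F = -336$
$o{\left(P,N \right)} = -1$ ($o{\left(P,N \right)} = \frac{1}{-1} = -1$)
$q{\left(m,L \right)} = 7 - L - m$ ($q{\left(m,L \right)} = 7 - \left(m + L\right) = 7 - \left(L + m\right) = 7 - L - m$)
$q{\left(o{\left(7,2 \right)},-24 \right)} \frac{42}{F} = \left(7 - -24 - -1\right) \frac{42}{-336} = \left(7 + 24 + 1\right) 42 \left(- \frac{1}{336}\right) = 32 \left(- \frac{1}{8}\right) = -4$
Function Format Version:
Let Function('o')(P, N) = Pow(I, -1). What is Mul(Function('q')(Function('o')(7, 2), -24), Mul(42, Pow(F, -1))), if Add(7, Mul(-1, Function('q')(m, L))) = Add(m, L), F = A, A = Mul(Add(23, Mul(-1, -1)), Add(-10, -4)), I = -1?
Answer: -4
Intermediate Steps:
A = -336 (A = Mul(Add(23, 1), -14) = Mul(24, -14) = -336)
F = -336
Function('o')(P, N) = -1 (Function('o')(P, N) = Pow(-1, -1) = -1)
Function('q')(m, L) = Add(7, Mul(-1, L), Mul(-1, m)) (Function('q')(m, L) = Add(7, Mul(-1, Add(m, L))) = Add(7, Mul(-1, Add(L, m))) = Add(7, Add(Mul(-1, L), Mul(-1, m))) = Add(7, Mul(-1, L), Mul(-1, m)))
Mul(Function('q')(Function('o')(7, 2), -24), Mul(42, Pow(F, -1))) = Mul(Add(7, Mul(-1, -24), Mul(-1, -1)), Mul(42, Pow(-336, -1))) = Mul(Add(7, 24, 1), Mul(42, Rational(-1, 336))) = Mul(32, Rational(-1, 8)) = -4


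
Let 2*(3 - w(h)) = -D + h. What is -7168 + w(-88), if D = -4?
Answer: -7123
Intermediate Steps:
w(h) = 1 - h/2 (w(h) = 3 - (-1*(-4) + h)/2 = 3 - (4 + h)/2 = 3 + (-2 - h/2) = 1 - h/2)
-7168 + w(-88) = -7168 + (1 - ½*(-88)) = -7168 + (1 + 44) = -7168 + 45 = -7123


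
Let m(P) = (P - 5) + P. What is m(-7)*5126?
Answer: -97394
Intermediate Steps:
m(P) = -5 + 2*P (m(P) = (-5 + P) + P = -5 + 2*P)
m(-7)*5126 = (-5 + 2*(-7))*5126 = (-5 - 14)*5126 = -19*5126 = -97394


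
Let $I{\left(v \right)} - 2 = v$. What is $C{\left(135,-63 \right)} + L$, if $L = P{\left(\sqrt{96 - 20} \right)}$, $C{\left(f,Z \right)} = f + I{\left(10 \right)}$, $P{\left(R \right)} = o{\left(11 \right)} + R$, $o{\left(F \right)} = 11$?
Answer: $158 + 2 \sqrt{19} \approx 166.72$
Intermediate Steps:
$I{\left(v \right)} = 2 + v$
$P{\left(R \right)} = 11 + R$
$C{\left(f,Z \right)} = 12 + f$ ($C{\left(f,Z \right)} = f + \left(2 + 10\right) = f + 12 = 12 + f$)
$L = 11 + 2 \sqrt{19}$ ($L = 11 + \sqrt{96 - 20} = 11 + \sqrt{76} = 11 + 2 \sqrt{19} \approx 19.718$)
$C{\left(135,-63 \right)} + L = \left(12 + 135\right) + \left(11 + 2 \sqrt{19}\right) = 147 + \left(11 + 2 \sqrt{19}\right) = 158 + 2 \sqrt{19}$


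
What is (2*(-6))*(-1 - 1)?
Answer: 24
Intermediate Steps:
(2*(-6))*(-1 - 1) = -12*(-2) = 24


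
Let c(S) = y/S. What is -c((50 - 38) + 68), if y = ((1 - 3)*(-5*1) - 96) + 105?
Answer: -19/80 ≈ -0.23750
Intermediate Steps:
y = 19 (y = (-2*(-5) - 96) + 105 = (10 - 96) + 105 = -86 + 105 = 19)
c(S) = 19/S
-c((50 - 38) + 68) = -19/((50 - 38) + 68) = -19/(12 + 68) = -19/80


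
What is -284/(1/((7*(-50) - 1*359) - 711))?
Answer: 403280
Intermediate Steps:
-284/(1/((7*(-50) - 1*359) - 711)) = -284/(1/((-350 - 359) - 711)) = -284/(1/(-709 - 711)) = -284/(1/(-1420)) = -284/(-1/1420) = -284*(-1420) = 403280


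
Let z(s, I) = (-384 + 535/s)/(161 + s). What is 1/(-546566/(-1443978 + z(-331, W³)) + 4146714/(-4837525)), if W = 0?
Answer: -35732824529495275/17104687026026554 ≈ -2.0891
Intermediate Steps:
z(s, I) = (-384 + 535/s)/(161 + s)
1/(-546566/(-1443978 + z(-331, W³)) + 4146714/(-4837525)) = 1/(-546566/(-1443978 + (535 - 384*(-331))/((-331)*(161 - 331))) + 4146714/(-4837525)) = 1/(-546566/(-1443978 - 1/331*(535 + 127104)/(-170)) + 4146714*(-1/4837525)) = 1/(-546566/(-1443978 - 1/331*(-1/170)*127639) - 376974/439775) = 1/(-546566/(-1443978 + 127639/56270) - 376974/439775) = 1/(-546566/(-81252514421/56270) - 376974/439775) = 1/(-546566*(-56270/81252514421) - 376974/439775) = 1/(30755268820/81252514421 - 376974/439775) = 1/(-17104687026026554/35732824529495275) = -35732824529495275/17104687026026554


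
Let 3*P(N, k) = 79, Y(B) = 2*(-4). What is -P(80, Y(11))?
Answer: -79/3 ≈ -26.333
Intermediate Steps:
Y(B) = -8
P(N, k) = 79/3 (P(N, k) = (⅓)*79 = 79/3)
-P(80, Y(11)) = -1*79/3 = -79/3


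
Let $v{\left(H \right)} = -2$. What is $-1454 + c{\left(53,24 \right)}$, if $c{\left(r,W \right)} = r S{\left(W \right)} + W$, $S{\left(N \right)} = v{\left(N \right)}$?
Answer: $-1536$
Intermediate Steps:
$S{\left(N \right)} = -2$
$c{\left(r,W \right)} = W - 2 r$ ($c{\left(r,W \right)} = r \left(-2\right) + W = - 2 r + W = W - 2 r$)
$-1454 + c{\left(53,24 \right)} = -1454 + \left(24 - 106\right) = -1454 - 82 = -1536$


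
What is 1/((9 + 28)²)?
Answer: 1/1369 ≈ 0.00073046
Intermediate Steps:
1/((9 + 28)²) = 1/(37²) = 1/1369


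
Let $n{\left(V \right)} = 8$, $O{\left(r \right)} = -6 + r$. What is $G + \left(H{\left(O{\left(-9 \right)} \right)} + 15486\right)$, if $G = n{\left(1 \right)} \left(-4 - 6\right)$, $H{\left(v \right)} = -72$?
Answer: $15334$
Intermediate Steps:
$G = -80$ ($G = 8 \left(-4 - 6\right) = 8 \left(-10\right) = -80$)
$G + \left(H{\left(O{\left(-9 \right)} \right)} + 15486\right) = -80 + \left(-72 + 15486\right) = -80 + 15414 = 15334$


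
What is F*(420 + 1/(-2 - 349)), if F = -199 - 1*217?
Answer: -4717408/27 ≈ -1.7472e+5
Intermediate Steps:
F = -416 (F = -199 - 217 = -416)
F*(420 + 1/(-2 - 349)) = -416*(420 + 1/(-2 - 349)) = -416*(420 + 1/(-351)) = -416*(420 - 1/351) = -416*147419/351 = -4717408/27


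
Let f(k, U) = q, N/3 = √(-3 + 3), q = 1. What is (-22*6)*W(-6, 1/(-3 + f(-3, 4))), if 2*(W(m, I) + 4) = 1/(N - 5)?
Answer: 2706/5 ≈ 541.20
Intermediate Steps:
N = 0 (N = 3*√(-3 + 3) = 3*√0 = 3*0 = 0)
f(k, U) = 1
W(m, I) = -41/10 (W(m, I) = -4 + 1/(2*(0 - 5)) = -4 + (½)/(-5) = -4 + (½)*(-⅕) = -4 - ⅒ = -41/10)
(-22*6)*W(-6, 1/(-3 + f(-3, 4))) = -22*6*(-41/10) = -11*12*(-41/10) = -132*(-41/10) = 2706/5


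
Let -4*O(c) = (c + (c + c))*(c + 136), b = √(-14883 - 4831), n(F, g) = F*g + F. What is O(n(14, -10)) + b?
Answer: 945 + I*√19714 ≈ 945.0 + 140.41*I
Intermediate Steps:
n(F, g) = F + F*g
b = I*√19714 (b = √(-19714) = I*√19714 ≈ 140.41*I)
O(c) = -3*c*(136 + c)/4 (O(c) = -(c + (c + c))*(c + 136)/4 = -(c + 2*c)*(136 + c)/4 = -3*c*(136 + c)/4)
O(n(14, -10)) + b = -3*14*(1 - 10)*(136 + 14*(1 - 10))/4 + I*√19714 = -3*14*(-9)*(136 + 14*(-9))/4 + I*√19714 = -¾*(-126)*(136 - 126) + I*√19714 = -¾*(-126)*10 + I*√19714 = 945 + I*√19714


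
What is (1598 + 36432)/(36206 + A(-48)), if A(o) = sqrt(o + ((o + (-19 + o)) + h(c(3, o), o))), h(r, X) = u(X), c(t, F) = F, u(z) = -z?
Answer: 1376914180/1310874551 - 38030*I*sqrt(115)/1310874551 ≈ 1.0504 - 0.00031111*I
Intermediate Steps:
h(r, X) = -X
A(o) = sqrt(-19 + 2*o) (A(o) = sqrt(o + ((o + (-19 + o)) - o)) = sqrt(o + ((-19 + 2*o) - o)) = sqrt(o + (-19 + o)) = sqrt(-19 + 2*o))
(1598 + 36432)/(36206 + A(-48)) = (1598 + 36432)/(36206 + sqrt(-19 + 2*(-48))) = 38030/(36206 + sqrt(-19 - 96)) = 38030/(36206 + sqrt(-115)) = 38030/(36206 + I*sqrt(115))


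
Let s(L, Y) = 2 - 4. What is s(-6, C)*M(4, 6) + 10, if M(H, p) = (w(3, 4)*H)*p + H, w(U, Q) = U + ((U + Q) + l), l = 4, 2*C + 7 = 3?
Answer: -670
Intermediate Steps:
C = -2 (C = -7/2 + (1/2)*3 = -7/2 + 3/2 = -2)
s(L, Y) = -2
w(U, Q) = 4 + Q + 2*U (w(U, Q) = U + ((U + Q) + 4) = U + ((Q + U) + 4) = U + (4 + Q + U) = 4 + Q + 2*U)
M(H, p) = H + 14*H*p (M(H, p) = ((4 + 4 + 2*3)*H)*p + H = ((4 + 4 + 6)*H)*p + H = (14*H)*p + H = 14*H*p + H = H + 14*H*p)
s(-6, C)*M(4, 6) + 10 = -8*(1 + 14*6) + 10 = -8*(1 + 84) + 10 = -8*85 + 10 = -2*340 + 10 = -680 + 10 = -670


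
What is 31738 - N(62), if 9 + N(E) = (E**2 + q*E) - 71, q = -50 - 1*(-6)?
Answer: 30702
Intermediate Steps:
q = -44 (q = -50 + 6 = -44)
N(E) = -80 + E**2 - 44*E (N(E) = -9 + ((E**2 - 44*E) - 71) = -9 + (-71 + E**2 - 44*E) = -80 + E**2 - 44*E)
31738 - N(62) = 31738 - (-80 + 62**2 - 44*62) = 31738 - (-80 + 3844 - 2728) = 31738 - 1*1036 = 31738 - 1036 = 30702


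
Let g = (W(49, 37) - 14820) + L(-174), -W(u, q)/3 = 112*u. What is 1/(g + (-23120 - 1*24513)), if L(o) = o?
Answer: -1/79091 ≈ -1.2644e-5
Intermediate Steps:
W(u, q) = -336*u
g = -31458 (g = (-336*49 - 14820) - 174 = (-16464 - 14820) - 174 = -31284 - 174 = -31458)
1/(g + (-23120 - 1*24513)) = 1/(-31458 + (-23120 - 1*24513)) = 1/(-31458 + (-23120 - 24513)) = 1/(-31458 - 47633) = 1/(-79091) = -1/79091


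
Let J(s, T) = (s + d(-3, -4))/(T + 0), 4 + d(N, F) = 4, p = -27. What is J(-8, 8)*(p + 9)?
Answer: 18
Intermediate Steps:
d(N, F) = 0 (d(N, F) = -4 + 4 = 0)
J(s, T) = s/T (J(s, T) = (s + 0)/(T + 0) = s/T)
J(-8, 8)*(p + 9) = (-8/8)*(-27 + 9) = -8*⅛*(-18) = -1*(-18) = 18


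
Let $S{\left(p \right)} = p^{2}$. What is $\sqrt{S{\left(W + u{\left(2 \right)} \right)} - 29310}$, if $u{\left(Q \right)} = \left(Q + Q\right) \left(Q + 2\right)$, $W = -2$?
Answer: $i \sqrt{29114} \approx 170.63 i$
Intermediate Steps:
$u{\left(Q \right)} = 2 Q \left(2 + Q\right)$
$\sqrt{S{\left(W + u{\left(2 \right)} \right)} - 29310} = \sqrt{\left(-2 + 2 \cdot 2 \left(2 + 2\right)\right)^{2} - 29310} = \sqrt{\left(-2 + 2 \cdot 2 \cdot 4\right)^{2} - 29310} = \sqrt{\left(-2 + 16\right)^{2} - 29310} = \sqrt{14^{2} - 29310} = \sqrt{196 - 29310} = \sqrt{-29114} = i \sqrt{29114}$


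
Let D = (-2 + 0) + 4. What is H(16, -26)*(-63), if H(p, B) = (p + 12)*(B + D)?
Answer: 42336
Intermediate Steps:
D = 2 (D = -2 + 4 = 2)
H(p, B) = (2 + B)*(12 + p) (H(p, B) = (p + 12)*(B + 2) = (12 + p)*(2 + B) = (2 + B)*(12 + p))
H(16, -26)*(-63) = (24 + 2*16 + 12*(-26) - 26*16)*(-63) = (24 + 32 - 312 - 416)*(-63) = -672*(-63) = 42336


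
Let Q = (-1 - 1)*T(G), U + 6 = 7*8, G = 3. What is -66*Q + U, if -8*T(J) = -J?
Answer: 199/2 ≈ 99.500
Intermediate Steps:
T(J) = J/8 (T(J) = -(-1)*J/8 = J/8)
U = 50 (U = -6 + 7*8 = -6 + 56 = 50)
Q = -3/4 (Q = (-1 - 1)*((1/8)*3) = -2*3/8 = -3/4 ≈ -0.75000)
-66*Q + U = -66*(-3/4) + 50 = 99/2 + 50 = 199/2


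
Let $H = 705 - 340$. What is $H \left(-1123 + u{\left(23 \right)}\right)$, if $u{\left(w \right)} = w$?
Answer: $-401500$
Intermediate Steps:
$H = 365$
$H \left(-1123 + u{\left(23 \right)}\right) = 365 \left(-1123 + 23\right) = 365 \left(-1100\right) = -401500$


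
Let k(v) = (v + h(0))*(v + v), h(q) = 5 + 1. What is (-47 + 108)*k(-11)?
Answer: 6710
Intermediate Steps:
h(q) = 6
k(v) = 2*v*(6 + v) (k(v) = (v + 6)*(v + v) = (6 + v)*(2*v) = 2*v*(6 + v))
(-47 + 108)*k(-11) = (-47 + 108)*(2*(-11)*(6 - 11)) = 61*(2*(-11)*(-5)) = 61*110 = 6710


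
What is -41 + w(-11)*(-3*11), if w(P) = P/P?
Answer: -74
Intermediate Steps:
w(P) = 1
-41 + w(-11)*(-3*11) = -41 + 1*(-3*11) = -41 + 1*(-33) = -41 - 33 = -74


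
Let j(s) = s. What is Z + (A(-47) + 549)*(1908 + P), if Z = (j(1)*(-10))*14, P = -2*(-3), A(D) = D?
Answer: 960688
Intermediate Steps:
P = 6
Z = -140 (Z = (1*(-10))*14 = -10*14 = -140)
Z + (A(-47) + 549)*(1908 + P) = -140 + (-47 + 549)*(1908 + 6) = -140 + 502*1914 = -140 + 960828 = 960688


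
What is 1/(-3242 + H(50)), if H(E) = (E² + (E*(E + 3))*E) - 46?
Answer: 1/131712 ≈ 7.5923e-6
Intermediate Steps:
H(E) = -46 + E² + E²*(3 + E) (H(E) = (E² + (E*(3 + E))*E) - 46 = (E² + E²*(3 + E)) - 46 = -46 + E² + E²*(3 + E))
1/(-3242 + H(50)) = 1/(-3242 + (-46 + 50³ + 4*50²)) = 1/(-3242 + (-46 + 125000 + 4*2500)) = 1/(-3242 + (-46 + 125000 + 10000)) = 1/(-3242 + 134954) = 1/131712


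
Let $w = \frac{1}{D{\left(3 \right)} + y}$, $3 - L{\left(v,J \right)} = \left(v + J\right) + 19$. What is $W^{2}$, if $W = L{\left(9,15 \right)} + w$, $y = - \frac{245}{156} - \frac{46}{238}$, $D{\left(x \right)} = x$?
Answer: $\frac{808913164816}{526656601} \approx 1535.9$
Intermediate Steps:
$L{\left(v,J \right)} = -16 - J - v$ ($L{\left(v,J \right)} = 3 - \left(\left(v + J\right) + 19\right) = 3 - \left(\left(J + v\right) + 19\right) = 3 - \left(19 + J + v\right) = -16 - J - v$)
$y = - \frac{32743}{18564}$ ($y = \left(-245\right) \frac{1}{156} - \frac{23}{119} = - \frac{245}{156} - \frac{23}{119} = - \frac{32743}{18564} \approx -1.7638$)
$w = \frac{18564}{22949}$ ($w = \frac{1}{3 - \frac{32743}{18564}} = \frac{1}{\frac{22949}{18564}} = \frac{18564}{22949} \approx 0.80892$)
$W = - \frac{899396}{22949}$ ($W = \left(-16 - 15 - 9\right) + \frac{18564}{22949} = -40 + \frac{18564}{22949} = - \frac{899396}{22949} \approx -39.191$)
$W^{2} = \left(- \frac{899396}{22949}\right)^{2} = \frac{808913164816}{526656601}$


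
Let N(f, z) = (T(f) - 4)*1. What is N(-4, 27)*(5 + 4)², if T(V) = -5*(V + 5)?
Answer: -729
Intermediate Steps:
T(V) = -25 - 5*V (T(V) = -5*(5 + V) = -25 - 5*V)
N(f, z) = -29 - 5*f (N(f, z) = ((-25 - 5*f) - 4)*1 = (-29 - 5*f)*1 = -29 - 5*f)
N(-4, 27)*(5 + 4)² = (-29 - 5*(-4))*(5 + 4)² = (-29 + 20)*9² = -9*81 = -729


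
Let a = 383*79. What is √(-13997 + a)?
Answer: 2*√4065 ≈ 127.51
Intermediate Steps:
a = 30257
√(-13997 + a) = √(-13997 + 30257) = √16260 = 2*√4065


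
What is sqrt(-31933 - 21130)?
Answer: I*sqrt(53063) ≈ 230.35*I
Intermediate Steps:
sqrt(-31933 - 21130) = sqrt(-53063) = I*sqrt(53063)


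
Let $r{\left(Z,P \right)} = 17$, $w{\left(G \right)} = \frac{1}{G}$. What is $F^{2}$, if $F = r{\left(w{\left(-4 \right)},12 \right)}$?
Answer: $289$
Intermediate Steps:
$F = 17$
$F^{2} = 17^{2} = 289$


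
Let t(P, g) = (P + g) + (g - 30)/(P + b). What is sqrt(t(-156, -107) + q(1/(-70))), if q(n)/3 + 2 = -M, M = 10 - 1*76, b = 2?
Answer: I*sqrt(1662738)/154 ≈ 8.3732*I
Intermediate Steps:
M = -66 (M = 10 - 76 = -66)
q(n) = 192 (q(n) = -6 + 3*(-1*(-66)) = -6 + 3*66 = -6 + 198 = 192)
t(P, g) = P + g + (-30 + g)/(2 + P) (t(P, g) = (P + g) + (g - 30)/(P + 2) = (P + g) + (-30 + g)/(2 + P) = P + g + (-30 + g)/(2 + P))
sqrt(t(-156, -107) + q(1/(-70))) = sqrt((-30 + (-156)**2 + 2*(-156) + 3*(-107) - 156*(-107))/(2 - 156) + 192) = sqrt((-30 + 24336 - 312 - 321 + 16692)/(-154) + 192) = sqrt(-1/154*40365 + 192) = sqrt(-40365/154 + 192) = sqrt(-10797/154) = I*sqrt(1662738)/154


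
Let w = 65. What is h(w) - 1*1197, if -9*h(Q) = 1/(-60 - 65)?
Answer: -1346624/1125 ≈ -1197.0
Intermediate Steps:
h(Q) = 1/1125 (h(Q) = -1/(9*(-60 - 65)) = -1/9/(-125) = -1/9*(-1/125) = 1/1125)
h(w) - 1*1197 = 1/1125 - 1*1197 = 1/1125 - 1197 = -1346624/1125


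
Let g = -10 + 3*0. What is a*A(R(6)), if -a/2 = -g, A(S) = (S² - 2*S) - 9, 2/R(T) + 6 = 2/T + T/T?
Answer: 7800/49 ≈ 159.18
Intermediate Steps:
g = -10 (g = -10 + 0 = -10)
R(T) = 2/(-5 + 2/T) (R(T) = 2/(-6 + (2/T + T/T)) = 2/(-6 + (2/T + 1)) = 2/(-6 + (1 + 2/T)) = 2/(-5 + 2/T))
A(S) = -9 + S² - 2*S
a = -20 (a = -(-2)*(-10) = -2*10 = -20)
a*A(R(6)) = -20*(-9 + (-2*6/(-2 + 5*6))² - (-4)*6/(-2 + 5*6)) = -20*(-9 + (-2*6/(-2 + 30))² - (-4)*6/(-2 + 30)) = -20*(-9 + (-2*6/28)² - (-4)*6/28) = -20*(-9 + (-2*6*1/28)² - (-4)*6/28) = -20*(-9 + (-3/7)² - 2*(-3/7)) = -20*(-9 + 9/49 + 6/7) = -20*(-390/49) = 7800/49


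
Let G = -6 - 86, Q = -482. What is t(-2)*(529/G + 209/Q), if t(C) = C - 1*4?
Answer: 17883/482 ≈ 37.102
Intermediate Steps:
G = -92
t(C) = -4 + C (t(C) = C - 4 = -4 + C)
t(-2)*(529/G + 209/Q) = (-4 - 2)*(529/(-92) + 209/(-482)) = -6*(529*(-1/92) + 209*(-1/482)) = -6*(-23/4 - 209/482) = -6*(-5961/964) = 17883/482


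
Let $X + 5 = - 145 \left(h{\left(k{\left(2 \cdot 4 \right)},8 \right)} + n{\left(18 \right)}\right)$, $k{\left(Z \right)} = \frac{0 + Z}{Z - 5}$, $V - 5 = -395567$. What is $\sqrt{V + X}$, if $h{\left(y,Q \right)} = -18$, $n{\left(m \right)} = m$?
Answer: $i \sqrt{395567} \approx 628.94 i$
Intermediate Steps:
$V = -395562$ ($V = 5 - 395567 = -395562$)
$k{\left(Z \right)} = \frac{Z}{-5 + Z}$
$X = -5$ ($X = -5 - 145 \left(-18 + 18\right) = -5 - 0 = -5 + 0 = -5$)
$\sqrt{V + X} = \sqrt{-395562 - 5} = \sqrt{-395567} = i \sqrt{395567}$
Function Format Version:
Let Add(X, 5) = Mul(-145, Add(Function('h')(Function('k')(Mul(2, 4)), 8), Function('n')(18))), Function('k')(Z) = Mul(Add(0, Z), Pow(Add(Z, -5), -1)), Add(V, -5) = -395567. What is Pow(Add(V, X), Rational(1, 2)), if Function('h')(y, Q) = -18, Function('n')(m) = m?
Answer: Mul(I, Pow(395567, Rational(1, 2))) ≈ Mul(628.94, I)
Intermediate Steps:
V = -395562 (V = Add(5, -395567) = -395562)
Function('k')(Z) = Mul(Z, Pow(Add(-5, Z), -1))
X = -5 (X = Add(-5, Mul(-145, Add(-18, 18))) = Add(-5, Mul(-145, 0)) = Add(-5, 0) = -5)
Pow(Add(V, X), Rational(1, 2)) = Pow(Add(-395562, -5), Rational(1, 2)) = Pow(-395567, Rational(1, 2)) = Mul(I, Pow(395567, Rational(1, 2)))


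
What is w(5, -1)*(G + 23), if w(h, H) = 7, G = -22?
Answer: 7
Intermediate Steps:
w(5, -1)*(G + 23) = 7*(-22 + 23) = 7*1 = 7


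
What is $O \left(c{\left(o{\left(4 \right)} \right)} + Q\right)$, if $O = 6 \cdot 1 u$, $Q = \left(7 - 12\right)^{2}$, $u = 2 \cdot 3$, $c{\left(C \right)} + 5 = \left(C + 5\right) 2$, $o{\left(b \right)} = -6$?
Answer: $648$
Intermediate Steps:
$c{\left(C \right)} = 5 + 2 C$ ($c{\left(C \right)} = -5 + \left(C + 5\right) 2 = -5 + \left(5 + C\right) 2 = -5 + \left(10 + 2 C\right) = 5 + 2 C$)
$u = 6$
$Q = 25$ ($Q = \left(-5\right)^{2} = 25$)
$O = 36$ ($O = 6 \cdot 1 \cdot 6 = 6 \cdot 6 = 36$)
$O \left(c{\left(o{\left(4 \right)} \right)} + Q\right) = 36 \left(\left(5 + 2 \left(-6\right)\right) + 25\right) = 36 \left(\left(5 - 12\right) + 25\right) = 36 \left(-7 + 25\right) = 36 \cdot 18 = 648$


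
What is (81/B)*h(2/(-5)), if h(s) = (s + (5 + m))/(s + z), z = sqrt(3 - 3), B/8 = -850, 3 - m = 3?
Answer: 1863/13600 ≈ 0.13699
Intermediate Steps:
m = 0 (m = 3 - 1*3 = 3 - 3 = 0)
B = -6800 (B = 8*(-850) = -6800)
z = 0 (z = sqrt(0) = 0)
h(s) = (5 + s)/s (h(s) = (s + (5 + 0))/(s + 0) = (s + 5)/s = (5 + s)/s)
(81/B)*h(2/(-5)) = (81/(-6800))*((5 + 2/(-5))/((2/(-5)))) = (81*(-1/6800))*((5 + 2*(-1/5))/((2*(-1/5)))) = -81*(5 - 2/5)/(6800*(-2/5)) = -(-81)*23/(2720*5) = -81/6800*(-23/2) = 1863/13600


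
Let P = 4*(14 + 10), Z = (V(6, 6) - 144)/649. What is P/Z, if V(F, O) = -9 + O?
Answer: -20768/49 ≈ -423.84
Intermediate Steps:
Z = -147/649 (Z = ((-9 + 6) - 144)/649 = (-3 - 144)*(1/649) = -147*1/649 = -147/649 ≈ -0.22650)
P = 96 (P = 4*24 = 96)
P/Z = 96/(-147/649) = 96*(-649/147) = -20768/49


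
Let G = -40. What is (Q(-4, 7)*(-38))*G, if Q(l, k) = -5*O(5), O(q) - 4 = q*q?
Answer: -220400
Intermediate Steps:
O(q) = 4 + q² (O(q) = 4 + q*q = 4 + q²)
Q(l, k) = -145 (Q(l, k) = -5*(4 + 5²) = -5*(4 + 25) = -5*29 = -145)
(Q(-4, 7)*(-38))*G = -145*(-38)*(-40) = 5510*(-40) = -220400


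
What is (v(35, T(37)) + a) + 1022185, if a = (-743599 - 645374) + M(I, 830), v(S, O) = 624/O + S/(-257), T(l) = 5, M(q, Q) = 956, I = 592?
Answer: -469933927/1285 ≈ -3.6571e+5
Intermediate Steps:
v(S, O) = 624/O - S/257 (v(S, O) = 624/O + S*(-1/257) = 624/O - S/257)
a = -1388017 (a = (-743599 - 645374) + 956 = -1388973 + 956 = -1388017)
(v(35, T(37)) + a) + 1022185 = ((624/5 - 1/257*35) - 1388017) + 1022185 = ((624*(⅕) - 35/257) - 1388017) + 1022185 = ((624/5 - 35/257) - 1388017) + 1022185 = (160193/1285 - 1388017) + 1022185 = -1783441652/1285 + 1022185 = -469933927/1285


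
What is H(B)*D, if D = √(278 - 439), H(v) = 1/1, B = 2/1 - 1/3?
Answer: I*√161 ≈ 12.689*I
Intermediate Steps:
B = 5/3 (B = 2*1 - 1*⅓ = 2 - ⅓ = 5/3 ≈ 1.6667)
H(v) = 1
D = I*√161 (D = √(-161) = I*√161 ≈ 12.689*I)
H(B)*D = 1*(I*√161) = I*√161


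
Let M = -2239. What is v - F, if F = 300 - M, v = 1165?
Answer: -1374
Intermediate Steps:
F = 2539 (F = 300 - 1*(-2239) = 300 + 2239 = 2539)
v - F = 1165 - 1*2539 = 1165 - 2539 = -1374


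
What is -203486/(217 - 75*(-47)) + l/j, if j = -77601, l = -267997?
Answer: -7393936156/145191471 ≈ -50.925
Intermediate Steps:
-203486/(217 - 75*(-47)) + l/j = -203486/(217 - 75*(-47)) - 267997/(-77601) = -203486/(217 + 3525) - 267997*(-1/77601) = -203486/3742 + 267997/77601 = -203486*1/3742 + 267997/77601 = -101743/1871 + 267997/77601 = -7393936156/145191471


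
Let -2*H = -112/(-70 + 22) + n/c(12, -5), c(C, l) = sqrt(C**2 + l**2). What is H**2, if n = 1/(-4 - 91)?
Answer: 18671041/13727025 ≈ 1.3602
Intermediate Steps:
n = -1/95 (n = 1/(-95) = -1/95 ≈ -0.010526)
H = -4321/3705 (H = -(-112/(-70 + 22) - 1/(95*sqrt(12**2 + (-5)**2)))/2 = -(-112/(-48) - 1/(95*sqrt(144 + 25)))/2 = -(-112*(-1/48) - 1/(95*(sqrt(169))))/2 = -(7/3 - 1/95/13)/2 = -(7/3 - 1/95*1/13)/2 = -(7/3 - 1/1235)/2 = -1/2*8642/3705 = -4321/3705 ≈ -1.1663)
H**2 = (-4321/3705)**2 = 18671041/13727025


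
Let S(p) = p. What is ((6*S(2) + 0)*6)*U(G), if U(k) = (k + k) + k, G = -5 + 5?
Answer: 0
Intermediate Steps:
G = 0
U(k) = 3*k (U(k) = 2*k + k = 3*k)
((6*S(2) + 0)*6)*U(G) = ((6*2 + 0)*6)*(3*0) = ((12 + 0)*6)*0 = (12*6)*0 = 72*0 = 0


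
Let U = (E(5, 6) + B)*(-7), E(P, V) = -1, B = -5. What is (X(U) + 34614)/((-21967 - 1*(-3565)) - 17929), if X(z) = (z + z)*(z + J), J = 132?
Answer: -49230/36331 ≈ -1.3550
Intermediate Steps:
U = 42 (U = (-1 - 5)*(-7) = -6*(-7) = 42)
X(z) = 2*z*(132 + z) (X(z) = (z + z)*(z + 132) = (2*z)*(132 + z) = 2*z*(132 + z))
(X(U) + 34614)/((-21967 - 1*(-3565)) - 17929) = (2*42*(132 + 42) + 34614)/((-21967 - 1*(-3565)) - 17929) = (2*42*174 + 34614)/((-21967 + 3565) - 17929) = (14616 + 34614)/(-18402 - 17929) = 49230/(-36331) = 49230*(-1/36331) = -49230/36331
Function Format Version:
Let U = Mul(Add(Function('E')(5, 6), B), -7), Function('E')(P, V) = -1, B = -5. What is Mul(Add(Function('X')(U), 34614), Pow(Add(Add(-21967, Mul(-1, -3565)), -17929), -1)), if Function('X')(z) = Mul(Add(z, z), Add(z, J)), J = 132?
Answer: Rational(-49230, 36331) ≈ -1.3550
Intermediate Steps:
U = 42 (U = Mul(Add(-1, -5), -7) = Mul(-6, -7) = 42)
Function('X')(z) = Mul(2, z, Add(132, z)) (Function('X')(z) = Mul(Add(z, z), Add(z, 132)) = Mul(Mul(2, z), Add(132, z)) = Mul(2, z, Add(132, z)))
Mul(Add(Function('X')(U), 34614), Pow(Add(Add(-21967, Mul(-1, -3565)), -17929), -1)) = Mul(Add(Mul(2, 42, Add(132, 42)), 34614), Pow(Add(Add(-21967, Mul(-1, -3565)), -17929), -1)) = Mul(Add(Mul(2, 42, 174), 34614), Pow(Add(Add(-21967, 3565), -17929), -1)) = Mul(Add(14616, 34614), Pow(Add(-18402, -17929), -1)) = Mul(49230, Pow(-36331, -1)) = Mul(49230, Rational(-1, 36331)) = Rational(-49230, 36331)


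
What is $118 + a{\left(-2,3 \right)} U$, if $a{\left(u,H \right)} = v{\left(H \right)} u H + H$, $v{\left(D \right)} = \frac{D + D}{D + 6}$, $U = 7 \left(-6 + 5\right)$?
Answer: $125$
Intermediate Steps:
$U = -7$ ($U = 7 \left(-1\right) = -7$)
$v{\left(D \right)} = \frac{2 D}{6 + D}$
$a{\left(u,H \right)} = H + \frac{2 u H^{2}}{6 + H}$ ($a{\left(u,H \right)} = \frac{2 H}{6 + H} u H + H = \frac{2 H u}{6 + H} H + H = \frac{2 u H^{2}}{6 + H} + H = H + \frac{2 u H^{2}}{6 + H}$)
$118 + a{\left(-2,3 \right)} U = 118 + \frac{3 \left(6 + 3 + 2 \cdot 3 \left(-2\right)\right)}{6 + 3} \left(-7\right) = 118 + \frac{3 \left(6 + 3 - 12\right)}{9} \left(-7\right) = 118 + 3 \cdot \frac{1}{9} \left(-3\right) \left(-7\right) = 118 - -7 = 118 + 7 = 125$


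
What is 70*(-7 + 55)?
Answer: 3360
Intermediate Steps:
70*(-7 + 55) = 70*48 = 3360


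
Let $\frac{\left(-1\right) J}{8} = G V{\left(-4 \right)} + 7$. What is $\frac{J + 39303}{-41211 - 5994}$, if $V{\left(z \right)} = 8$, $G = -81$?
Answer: $- \frac{44431}{47205} \approx -0.94123$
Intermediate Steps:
$J = 5128$ ($J = - 8 \left(\left(-81\right) 8 + 7\right) = - 8 \left(-648 + 7\right) = \left(-8\right) \left(-641\right) = 5128$)
$\frac{J + 39303}{-41211 - 5994} = \frac{5128 + 39303}{-41211 - 5994} = \frac{44431}{-47205} = 44431 \left(- \frac{1}{47205}\right) = - \frac{44431}{47205}$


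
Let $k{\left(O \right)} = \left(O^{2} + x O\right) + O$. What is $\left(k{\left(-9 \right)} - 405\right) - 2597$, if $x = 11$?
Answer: $-3029$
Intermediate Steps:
$k{\left(O \right)} = O^{2} + 12 O$ ($k{\left(O \right)} = \left(O^{2} + 11 O\right) + O = O^{2} + 12 O$)
$\left(k{\left(-9 \right)} - 405\right) - 2597 = \left(- 9 \left(12 - 9\right) - 405\right) - 2597 = \left(\left(-9\right) 3 - 405\right) - 2597 = \left(-27 - 405\right) - 2597 = -432 - 2597 = -3029$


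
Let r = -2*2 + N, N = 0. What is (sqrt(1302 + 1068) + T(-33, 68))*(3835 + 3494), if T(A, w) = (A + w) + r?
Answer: 227199 + 7329*sqrt(2370) ≈ 5.8399e+5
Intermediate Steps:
r = -4 (r = -2*2 + 0 = -4 + 0 = -4)
T(A, w) = -4 + A + w (T(A, w) = (A + w) - 4 = -4 + A + w)
(sqrt(1302 + 1068) + T(-33, 68))*(3835 + 3494) = (sqrt(1302 + 1068) + (-4 - 33 + 68))*(3835 + 3494) = (sqrt(2370) + 31)*7329 = (31 + sqrt(2370))*7329 = 227199 + 7329*sqrt(2370)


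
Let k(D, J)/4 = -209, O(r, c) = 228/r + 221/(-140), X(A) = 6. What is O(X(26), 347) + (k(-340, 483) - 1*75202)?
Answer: -10640221/140 ≈ -76002.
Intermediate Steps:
O(r, c) = -221/140 + 228/r (O(r, c) = 228/r + 221*(-1/140) = 228/r - 221/140 = -221/140 + 228/r)
k(D, J) = -836 (k(D, J) = 4*(-209) = -836)
O(X(26), 347) + (k(-340, 483) - 1*75202) = (-221/140 + 228/6) + (-836 - 1*75202) = (-221/140 + 228*(1/6)) + (-836 - 75202) = (-221/140 + 38) - 76038 = 5099/140 - 76038 = -10640221/140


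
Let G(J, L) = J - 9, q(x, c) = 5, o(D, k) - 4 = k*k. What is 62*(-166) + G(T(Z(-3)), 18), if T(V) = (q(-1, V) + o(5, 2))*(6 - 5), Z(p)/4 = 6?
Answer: -10288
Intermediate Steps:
Z(p) = 24 (Z(p) = 4*6 = 24)
o(D, k) = 4 + k² (o(D, k) = 4 + k*k = 4 + k²)
T(V) = 13 (T(V) = (5 + (4 + 2²))*(6 - 5) = (5 + (4 + 4))*1 = (5 + 8)*1 = 13*1 = 13)
G(J, L) = -9 + J
62*(-166) + G(T(Z(-3)), 18) = 62*(-166) + (-9 + 13) = -10292 + 4 = -10288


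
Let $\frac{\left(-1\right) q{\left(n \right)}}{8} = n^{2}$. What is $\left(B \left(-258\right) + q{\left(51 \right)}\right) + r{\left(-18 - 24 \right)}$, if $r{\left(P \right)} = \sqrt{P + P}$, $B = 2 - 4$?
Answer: $-20292 + 2 i \sqrt{21} \approx -20292.0 + 9.1651 i$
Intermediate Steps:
$B = -2$
$r{\left(P \right)} = \sqrt{2} \sqrt{P}$ ($r{\left(P \right)} = \sqrt{2 P} = \sqrt{2} \sqrt{P}$)
$q{\left(n \right)} = - 8 n^{2}$
$\left(B \left(-258\right) + q{\left(51 \right)}\right) + r{\left(-18 - 24 \right)} = \left(\left(-2\right) \left(-258\right) - 8 \cdot 51^{2}\right) + \sqrt{2} \sqrt{-18 - 24} = \left(516 - 20808\right) + \sqrt{2} \sqrt{-42} = \left(516 - 20808\right) + \sqrt{2} i \sqrt{42} = -20292 + 2 i \sqrt{21}$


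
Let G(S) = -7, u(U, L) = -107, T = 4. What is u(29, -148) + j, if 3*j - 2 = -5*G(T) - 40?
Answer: -108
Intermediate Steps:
j = -1 (j = ⅔ + (-5*(-7) - 40)/3 = ⅔ + (35 - 40)/3 = ⅔ + (⅓)*(-5) = ⅔ - 5/3 = -1)
u(29, -148) + j = -107 - 1 = -108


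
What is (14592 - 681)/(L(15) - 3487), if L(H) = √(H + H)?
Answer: -48507657/12159139 - 13911*√30/12159139 ≈ -3.9957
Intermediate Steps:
L(H) = √2*√H (L(H) = √(2*H) = √2*√H)
(14592 - 681)/(L(15) - 3487) = (14592 - 681)/(√2*√15 - 3487) = 13911/(√30 - 3487) = 13911/(-3487 + √30)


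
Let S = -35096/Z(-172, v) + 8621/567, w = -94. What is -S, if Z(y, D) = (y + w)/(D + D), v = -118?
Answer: 335283769/10773 ≈ 31123.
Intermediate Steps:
Z(y, D) = (-94 + y)/(2*D) (Z(y, D) = (y - 94)/(D + D) = (-94 + y)/((2*D)) = (-94 + y)*(1/(2*D)) = (-94 + y)/(2*D))
S = -335283769/10773 (S = -35096*(-236/(-94 - 172)) + 8621/567 = -35096/((½)*(-1/118)*(-266)) + 8621*(1/567) = -35096/133/118 + 8621/567 = -35096*118/133 + 8621/567 = -4141328/133 + 8621/567 = -335283769/10773 ≈ -31123.)
-S = -1*(-335283769/10773) = 335283769/10773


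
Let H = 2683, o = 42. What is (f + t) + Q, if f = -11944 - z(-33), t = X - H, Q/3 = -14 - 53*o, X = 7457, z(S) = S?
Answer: -13857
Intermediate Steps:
Q = -6720 (Q = 3*(-14 - 53*42) = 3*(-14 - 2226) = 3*(-2240) = -6720)
t = 4774 (t = 7457 - 1*2683 = 7457 - 2683 = 4774)
f = -11911 (f = -11944 - 1*(-33) = -11944 + 33 = -11911)
(f + t) + Q = (-11911 + 4774) - 6720 = -7137 - 6720 = -13857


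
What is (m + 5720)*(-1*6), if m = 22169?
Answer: -167334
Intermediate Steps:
(m + 5720)*(-1*6) = (22169 + 5720)*(-1*6) = 27889*(-6) = -167334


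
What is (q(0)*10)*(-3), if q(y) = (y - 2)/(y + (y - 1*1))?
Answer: -60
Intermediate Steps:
q(y) = (-2 + y)/(-1 + 2*y) (q(y) = (-2 + y)/(y + (y - 1)) = (-2 + y)/(y + (-1 + y)) = (-2 + y)/(-1 + 2*y))
(q(0)*10)*(-3) = (((-2 + 0)/(-1 + 2*0))*10)*(-3) = ((-2/(-1 + 0))*10)*(-3) = ((-2/(-1))*10)*(-3) = (-1*(-2)*10)*(-3) = (2*10)*(-3) = 20*(-3) = -60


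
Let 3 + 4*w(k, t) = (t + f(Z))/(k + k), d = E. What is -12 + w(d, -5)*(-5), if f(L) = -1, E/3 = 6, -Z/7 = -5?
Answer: -193/24 ≈ -8.0417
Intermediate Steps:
Z = 35 (Z = -7*(-5) = 35)
E = 18 (E = 3*6 = 18)
d = 18
w(k, t) = -3/4 + (-1 + t)/(8*k) (w(k, t) = -3/4 + ((t - 1)/(k + k))/4 = -3/4 + ((-1 + t)/((2*k)))/4 = -3/4 + ((-1 + t)*(1/(2*k)))/4 = -3/4 + ((-1 + t)/(2*k))/4 = -3/4 + (-1 + t)/(8*k))
-12 + w(d, -5)*(-5) = -12 + ((1/8)*(-1 - 5 - 6*18)/18)*(-5) = -12 + ((1/8)*(1/18)*(-1 - 5 - 108))*(-5) = -12 + ((1/8)*(1/18)*(-114))*(-5) = -12 - 19/24*(-5) = -12 + 95/24 = -193/24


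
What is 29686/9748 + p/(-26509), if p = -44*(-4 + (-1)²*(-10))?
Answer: 55781529/18457838 ≈ 3.0221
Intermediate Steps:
p = 616 (p = -44*(-4 + 1*(-10)) = -44*(-4 - 10) = -44*(-14) = 616)
29686/9748 + p/(-26509) = 29686/9748 + 616/(-26509) = 29686*(1/9748) + 616*(-1/26509) = 14843/4874 - 88/3787 = 55781529/18457838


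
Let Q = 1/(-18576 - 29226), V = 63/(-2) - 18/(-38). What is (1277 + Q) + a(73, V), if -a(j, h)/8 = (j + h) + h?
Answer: 1080277379/908238 ≈ 1189.4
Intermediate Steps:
V = -1179/38 (V = 63*(-½) - 18*(-1/38) = -63/2 + 9/19 = -1179/38 ≈ -31.026)
a(j, h) = -16*h - 8*j (a(j, h) = -8*((j + h) + h) = -8*((h + j) + h) = -8*(j + 2*h) = -16*h - 8*j)
Q = -1/47802 (Q = 1/(-47802) = -1/47802 ≈ -2.0920e-5)
(1277 + Q) + a(73, V) = (1277 - 1/47802) + (-16*(-1179/38) - 8*73) = 61043153/47802 + (9432/19 - 584) = 61043153/47802 - 1664/19 = 1080277379/908238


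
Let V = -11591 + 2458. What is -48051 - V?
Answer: -38918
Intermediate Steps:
V = -9133
-48051 - V = -48051 - 1*(-9133) = -48051 + 9133 = -38918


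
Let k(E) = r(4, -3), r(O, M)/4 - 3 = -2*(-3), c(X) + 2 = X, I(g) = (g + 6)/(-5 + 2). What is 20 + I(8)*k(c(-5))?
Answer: -148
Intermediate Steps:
I(g) = -2 - g/3 (I(g) = (6 + g)/(-3) = (6 + g)*(-1/3) = -2 - g/3)
c(X) = -2 + X
r(O, M) = 36 (r(O, M) = 12 + 4*(-2*(-3)) = 12 + 4*6 = 12 + 24 = 36)
k(E) = 36
20 + I(8)*k(c(-5)) = 20 + (-2 - 1/3*8)*36 = 20 + (-2 - 8/3)*36 = 20 - 14/3*36 = 20 - 168 = -148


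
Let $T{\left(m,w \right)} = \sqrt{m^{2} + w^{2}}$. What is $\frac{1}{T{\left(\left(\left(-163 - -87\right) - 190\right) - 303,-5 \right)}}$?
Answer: $\frac{\sqrt{323786}}{323786} \approx 0.0017574$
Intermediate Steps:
$\frac{1}{T{\left(\left(\left(-163 - -87\right) - 190\right) - 303,-5 \right)}} = \frac{1}{\sqrt{\left(\left(\left(-163 - -87\right) - 190\right) - 303\right)^{2} + \left(-5\right)^{2}}} = \frac{1}{\sqrt{\left(\left(\left(-163 + 87\right) - 190\right) - 303\right)^{2} + 25}} = \frac{1}{\sqrt{\left(\left(-76 - 190\right) - 303\right)^{2} + 25}} = \frac{1}{\sqrt{\left(-266 - 303\right)^{2} + 25}} = \frac{1}{\sqrt{\left(-569\right)^{2} + 25}} = \frac{1}{\sqrt{323761 + 25}} = \frac{1}{\sqrt{323786}} = \frac{\sqrt{323786}}{323786}$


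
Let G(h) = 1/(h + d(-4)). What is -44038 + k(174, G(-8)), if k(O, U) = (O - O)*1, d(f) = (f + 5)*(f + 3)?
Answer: -44038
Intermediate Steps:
d(f) = (3 + f)*(5 + f) (d(f) = (5 + f)*(3 + f) = (3 + f)*(5 + f))
G(h) = 1/(-1 + h) (G(h) = 1/(h + (15 + (-4)² + 8*(-4))) = 1/(h + (15 + 16 - 32)) = 1/(h - 1) = 1/(-1 + h))
k(O, U) = 0 (k(O, U) = 0*1 = 0)
-44038 + k(174, G(-8)) = -44038 + 0 = -44038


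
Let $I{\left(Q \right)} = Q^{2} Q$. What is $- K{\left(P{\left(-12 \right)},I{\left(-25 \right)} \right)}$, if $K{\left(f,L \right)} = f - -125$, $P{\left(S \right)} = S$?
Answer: $-113$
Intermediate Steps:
$I{\left(Q \right)} = Q^{3}$
$K{\left(f,L \right)} = 125 + f$ ($K{\left(f,L \right)} = f + 125 = 125 + f$)
$- K{\left(P{\left(-12 \right)},I{\left(-25 \right)} \right)} = - (125 - 12) = \left(-1\right) 113 = -113$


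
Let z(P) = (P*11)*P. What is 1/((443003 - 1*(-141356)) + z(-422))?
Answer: 1/2543283 ≈ 3.9319e-7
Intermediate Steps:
z(P) = 11*P² (z(P) = (11*P)*P = 11*P²)
1/((443003 - 1*(-141356)) + z(-422)) = 1/((443003 - 1*(-141356)) + 11*(-422)²) = 1/((443003 + 141356) + 11*178084) = 1/(584359 + 1958924) = 1/2543283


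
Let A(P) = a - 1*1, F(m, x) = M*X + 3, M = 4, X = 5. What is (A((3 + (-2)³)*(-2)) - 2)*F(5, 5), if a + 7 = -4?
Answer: -322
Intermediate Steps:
a = -11 (a = -7 - 4 = -11)
F(m, x) = 23 (F(m, x) = 4*5 + 3 = 20 + 3 = 23)
A(P) = -12 (A(P) = -11 - 1*1 = -11 - 1 = -12)
(A((3 + (-2)³)*(-2)) - 2)*F(5, 5) = (-12 - 2)*23 = -14*23 = -322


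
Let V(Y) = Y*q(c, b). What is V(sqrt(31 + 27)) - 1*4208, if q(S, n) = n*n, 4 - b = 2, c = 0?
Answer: -4208 + 4*sqrt(58) ≈ -4177.5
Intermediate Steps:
b = 2 (b = 4 - 1*2 = 4 - 2 = 2)
q(S, n) = n**2
V(Y) = 4*Y (V(Y) = Y*2**2 = Y*4 = 4*Y)
V(sqrt(31 + 27)) - 1*4208 = 4*sqrt(31 + 27) - 1*4208 = 4*sqrt(58) - 4208 = -4208 + 4*sqrt(58)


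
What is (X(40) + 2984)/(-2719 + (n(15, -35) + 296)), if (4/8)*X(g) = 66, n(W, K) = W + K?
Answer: -3116/2443 ≈ -1.2755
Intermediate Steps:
n(W, K) = K + W
X(g) = 132 (X(g) = 2*66 = 132)
(X(40) + 2984)/(-2719 + (n(15, -35) + 296)) = (132 + 2984)/(-2719 + ((-35 + 15) + 296)) = 3116/(-2719 + (-20 + 296)) = 3116/(-2719 + 276) = 3116/(-2443) = 3116*(-1/2443) = -3116/2443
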